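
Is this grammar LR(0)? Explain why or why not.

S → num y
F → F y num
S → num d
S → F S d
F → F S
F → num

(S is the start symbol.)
Augment with S' → S and build the canonical LR(0) collection (I0 = CLOSURE({[S' → . S]}), then GOTO on every symbol after a dot until no new states appear). It has 10 states:
  I0: { [F → . F S], [F → . F y num], [F → . num], [S → . F S d], [S → . num d], [S → . num y], [S' → . S] }  — shift
  I1: { [F → . F S], [F → . F y num], [F → . num], [F → F . S], [F → F . y num], [S → . F S d], [S → . num d], [S → . num y], [S → F . S d] }  — shift
  I2: { [S' → S .] }  — accept
  I3: { [F → num .], [S → num . d], [S → num . y] }  — shift, reduce
  I4: { [S → num d .] }  — reduce
  I5: { [S → num y .] }  — reduce
  I6: { [F → F S .], [S → F S . d] }  — shift, reduce
  I7: { [F → F y . num] }  — shift
  I8: { [F → F y num .] }  — reduce
  I9: { [S → F S d .] }  — reduce

Conflict in state I3:
  Shift-reduce conflict between [F → num .] and [S → num . d]
So the grammar is NOT LR(0).

Answer: No. Shift-reduce conflict between [F → num .] and [S → num . d]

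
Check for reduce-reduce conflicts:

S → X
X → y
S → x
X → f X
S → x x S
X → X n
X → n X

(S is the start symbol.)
A reduce-reduce conflict occurs when an LR(0) state has two complete items [A → α .] and [B → β .] — both call for a reduction, and with no lookahead the parser cannot choose between them.

Augment with S' → S and build the canonical LR(0) collection (I0 = CLOSURE({[S' → . S]}), then GOTO on every symbol after a dot until no new states appear). It has 12 states:
  I0: { [S → . X], [S → . x x S], [S → . x], [S' → . S], [X → . X n], [X → . f X], [X → . n X], [X → . y] }  — shift
  I1: { [S' → S .] }  — accept
  I2: { [S → X .], [X → X . n] }  — shift, reduce
  I3: { [X → . X n], [X → . f X], [X → . n X], [X → . y], [X → f . X] }  — shift
  I4: { [X → . X n], [X → . f X], [X → . n X], [X → . y], [X → n . X] }  — shift
  I5: { [S → x . x S], [S → x .] }  — shift, reduce
  I6: { [X → y .] }  — reduce
  I7: { [S → . X], [S → . x x S], [S → . x], [S → x x . S], [X → . X n], [X → . f X], [X → . n X], [X → . y] }  — shift
  I8: { [S → x x S .] }  — reduce
  I9: { [X → X . n], [X → n X .] }  — shift, reduce
  I10: { [X → X n .] }  — reduce
  I11: { [X → X . n], [X → f X .] }  — shift, reduce

No state contains more than one complete item.

Answer: No reduce-reduce conflicts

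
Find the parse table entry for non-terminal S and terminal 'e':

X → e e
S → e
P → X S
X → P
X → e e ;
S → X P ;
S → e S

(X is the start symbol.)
S → e, S → X P ;, S → e S

To find M[S, 'e'], we find productions for S where 'e' is in the predict set (PREDICT(N → α) = (FIRST(α) \ {ε}) ∪ (FOLLOW(N) if α ⇒* ε)).

Relevant sets:
  FIRST(X) = { 'e' }

S → e: PREDICT = { 'e' }
  'e' is in predict set, so this production goes in M[S, 'e']
S → X P ;: PREDICT = { 'e' }
  'e' is in predict set, so this production goes in M[S, 'e']
S → e S: PREDICT = { 'e' }
  'e' is in predict set, so this production goes in M[S, 'e']

M[S, 'e'] = S → e, S → X P ;, S → e S  (a multiply-defined cell — the grammar is not LL(1))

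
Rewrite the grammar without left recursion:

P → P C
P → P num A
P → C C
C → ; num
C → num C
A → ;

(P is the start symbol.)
P is directly left-recursive. The standard transformation for
  A → A α₁ | ... | A α_m | β₁ | ... | β_n
is
  A  → β₁ A' | ... | β_n A'
  A' → α₁ A' | ... | α_m A' | ε

P → C C becomes P → C C P'
P → P C becomes P' → C P'
P → P num A becomes P' → num A P'
Add P' → ε

Productions for other non-terminals are unchanged:
  C → ; num
  C → num C
  A → ;

Resulting grammar:
P → C C P'
P' → C P'
P' → num A P'
P' → ε
C → ; num
C → num C
A → ;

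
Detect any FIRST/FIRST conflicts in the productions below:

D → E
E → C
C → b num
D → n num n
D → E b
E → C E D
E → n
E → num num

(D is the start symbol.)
A FIRST/FIRST conflict occurs when two productions N → α and N → β for the same non-terminal have FIRST(α) ∩ FIRST(β) ≠ ∅ (with ε ∈ FIRST of a nullable right-hand side, so two nullable alternatives also conflict).

FIRST sets of the non-terminals at (or reachable through a nullable prefix from) the front of some alternative:
  FIRST(E) = { 'b', 'n', 'num' }
  FIRST(C) = { 'b' }

Productions for D:
  D → E: FIRST = { 'b', 'n', 'num' }
  D → n num n: FIRST = { 'n' }
  D → E b: FIRST = { 'b', 'n', 'num' }
Productions for E:
  E → C: FIRST = { 'b' }
  E → C E D: FIRST = { 'b' }
  E → n: FIRST = { 'n' }
  E → num num: FIRST = { 'num' }
C has only one production, so no FIRST/FIRST conflict is possible there.

Conflict for D: D → E and D → n num n
  Overlap: { 'n' }
Conflict for D: D → E and D → E b
  Overlap: { 'b', 'n', 'num' }
Conflict for D: D → n num n and D → E b
  Overlap: { 'n' }
Conflict for E: E → C and E → C E D
  Overlap: { 'b' }

Answer: Yes. D → E / D → n num n on { 'n' }; D → E / D → E b on { 'b', 'n', 'num' }; D → n num n / D → E b on { 'n' }; E → C / E → C E D on { 'b' }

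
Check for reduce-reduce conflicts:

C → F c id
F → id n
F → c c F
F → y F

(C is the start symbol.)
No reduce-reduce conflicts

Augment with C' → C and build the canonical LR(0) collection (I0 = CLOSURE({[C' → . C]}), then GOTO on every symbol after a dot until no new states appear). It has 12 states:
  I0: { [C → . F c id], [C' → . C], [F → . c c F], [F → . id n], [F → . y F] }  — shift
  I1: { [C' → C .] }  — accept
  I2: { [C → F . c id] }  — shift
  I3: { [F → c . c F] }  — shift
  I4: { [F → id . n] }  — shift
  I5: { [F → . c c F], [F → . id n], [F → . y F], [F → y . F] }  — shift
  I6: { [F → y F .] }  — reduce
  I7: { [F → id n .] }  — reduce
  I8: { [F → . c c F], [F → . id n], [F → . y F], [F → c c . F] }  — shift
  I9: { [F → c c F .] }  — reduce
  I10: { [C → F c . id] }  — shift
  I11: { [C → F c id .] }  — reduce

No state contains more than one complete item.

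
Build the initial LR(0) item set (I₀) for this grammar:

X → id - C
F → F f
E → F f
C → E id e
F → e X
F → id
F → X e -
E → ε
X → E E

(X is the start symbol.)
First, augment the grammar with X' → X
I₀ = CLOSURE({ [X' → . X] }):
  [X' → . X] has the dot before X: add [X → . id - C], [X → . E E]
  [X → . E E] has the dot before E: add [E → . F f], [E → .]
  [E → . F f] has the dot before F: add [F → . F f], [F → . e X], [F → . id], [F → . X e -]
No further items can be added.

I₀ = { [E → . F f], [E → .], [F → . F f], [F → . X e -], [F → . e X], [F → . id], [X → . E E], [X → . id - C], [X' → . X] }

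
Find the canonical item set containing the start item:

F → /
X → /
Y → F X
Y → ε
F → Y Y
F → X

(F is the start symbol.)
First, augment the grammar with F' → F
I₀ = CLOSURE({ [F' → . F] }):
  [F' → . F] has the dot before F: add [F → . /], [F → . Y Y], [F → . X]
  [F → . Y Y] has the dot before Y: add [Y → . F X], [Y → .]
  [F → . X] has the dot before X: add [X → . /]
No further items can be added.

I₀ = { [F → . /], [F → . X], [F → . Y Y], [F' → . F], [X → . /], [Y → . F X], [Y → .] }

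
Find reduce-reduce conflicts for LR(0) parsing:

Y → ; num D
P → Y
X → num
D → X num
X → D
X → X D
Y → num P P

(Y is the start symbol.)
A reduce-reduce conflict occurs when an LR(0) state has two complete items [A → α .] and [B → β .] — both call for a reduction, and with no lookahead the parser cannot choose between them.

Augment with Y' → Y and build the canonical LR(0) collection (I0 = CLOSURE({[Y' → . Y]}), then GOTO on every symbol after a dot until no new states appear). It has 13 states:
  I0: { [Y → . ; num D], [Y → . num P P], [Y' → . Y] }  — shift
  I1: { [Y → ; . num D] }  — shift
  I2: { [Y' → Y .] }  — accept
  I3: { [P → . Y], [Y → . ; num D], [Y → . num P P], [Y → num . P P] }  — shift
  I4: { [P → . Y], [Y → . ; num D], [Y → . num P P], [Y → num P . P] }  — shift
  I5: { [P → Y .] }  — reduce
  I6: { [Y → num P P .] }  — reduce
  I7: { [D → . X num], [X → . D], [X → . X D], [X → . num], [Y → ; num . D] }  — shift
  I8: { [X → D .], [Y → ; num D .] }  — 2 reduces
  I9: { [D → . X num], [D → X . num], [X → . D], [X → . X D], [X → . num], [X → X . D] }  — shift
  I10: { [X → num .] }  — reduce
  I11: { [X → D .], [X → X D .] }  — 2 reduces
  I12: { [D → X num .], [X → num .] }  — 2 reduces

I8 contains complete items [X → D .], [Y → ; num D .] — reduce-reduce conflict.
I11 contains complete items [X → D .], [X → X D .] — reduce-reduce conflict.
I12 contains complete items [D → X num .], [X → num .] — reduce-reduce conflict.

Answer: Yes — I8: [X → D .] vs [Y → ; num D .]; I11: [X → D .] vs [X → X D .]; I12: [D → X num .] vs [X → num .]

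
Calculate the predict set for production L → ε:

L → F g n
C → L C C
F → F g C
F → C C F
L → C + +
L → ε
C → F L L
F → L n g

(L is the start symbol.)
PREDICT(L → ε) = (FIRST(RHS) \ {ε}) ∪ (FOLLOW(L) if ε ∈ FIRST(RHS), i.e. RHS ⇒* ε)
The right-hand side is ε (FIRST(ε) = { ε }), so the predict set is FOLLOW(L) = { $, '+', 'g', 'n' }
PREDICT(L → ε) = { $, '+', 'g', 'n' }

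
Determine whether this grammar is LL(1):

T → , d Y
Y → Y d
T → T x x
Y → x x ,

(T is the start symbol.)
A grammar is LL(1) if for each non-terminal N with multiple productions, the predict sets of those productions are pairwise disjoint, where PREDICT(N → α) = (FIRST(α) \ {ε}) ∪ (FOLLOW(N) if α ⇒* ε).

Relevant sets:
  FIRST(T) = { ',' }
  FIRST(Y) = { 'x' }

For T:
  PREDICT(T → ',' d Y) = { ',' }
  PREDICT(T → T x x) = { ',' }
For Y:
  PREDICT(Y → Y d) = { 'x' }
  PREDICT(Y → x x ',') = { 'x' }

Conflict found: Predict set conflict for T: { ',' }
The grammar is NOT LL(1).

Answer: No. Predict set conflict for T: { ',' }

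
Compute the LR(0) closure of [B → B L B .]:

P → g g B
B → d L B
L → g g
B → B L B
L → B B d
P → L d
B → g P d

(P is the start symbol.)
{ [B → B L B .] }

To compute CLOSURE, for each item [A → α.Bβ] where B is a non-terminal, add [B → .γ] for all productions B → γ; repeat for the newly added items until nothing changes.

Start with: [B → B L B .]
The dot is at the end, so nothing is added.

CLOSURE = { [B → B L B .] }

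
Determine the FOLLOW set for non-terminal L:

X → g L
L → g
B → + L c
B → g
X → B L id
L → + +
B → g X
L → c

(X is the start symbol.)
In X → g L: L is at the end, add FOLLOW(X)
In B → + L c: L is followed by c, add FIRST(c) \ {ε} = { 'c' }
In X → B L id: L is followed by id, add FIRST(id) \ {ε} = { 'id' }

The FOLLOW sets referred to above (computed the same way, to a fixed point):
  FOLLOW(X) = { $, '+', 'c', 'g' }

Taking the union: FOLLOW(L) = { $, '+', 'c', 'g', 'id' }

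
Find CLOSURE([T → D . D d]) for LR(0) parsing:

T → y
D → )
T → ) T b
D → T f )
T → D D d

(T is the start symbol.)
{ [D → . )], [D → . T f )], [T → . ) T b], [T → . D D d], [T → . y], [T → D . D d] }

To compute CLOSURE, for each item [A → α.Bβ] where B is a non-terminal, add [B → .γ] for all productions B → γ; repeat for the newly added items until nothing changes.

Start with: [T → D . D d]
  [T → D . D d] has the dot before D: add [D → . )], [D → . T f )]
  [D → . T f )] has the dot before T: add [T → . y], [T → . ) T b], [T → . D D d]
No further items can be added.

CLOSURE = { [D → . )], [D → . T f )], [T → . ) T b], [T → . D D d], [T → . y], [T → D . D d] }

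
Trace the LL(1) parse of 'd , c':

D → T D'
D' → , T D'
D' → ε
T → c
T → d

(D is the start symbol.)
Stack is shown with the top on the left.

Stack     Input    Action
-------------------------
D $       d , c $  output D → T D'
T D' $    d , c $  output T → d
d D' $    d , c $  match 'd'
D' $      , c $    output D' → , T D'
, T D' $  , c $    match ','
T D' $    c $      output T → c
c D' $    c $      match 'c'
D' $      $        output D' → ε
$         $        accept

The string is accepted.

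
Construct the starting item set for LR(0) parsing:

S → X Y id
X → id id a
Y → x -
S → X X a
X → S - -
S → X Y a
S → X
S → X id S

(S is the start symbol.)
First, augment the grammar with S' → S
I₀ = CLOSURE({ [S' → . S] }):
  [S' → . S] has the dot before S: add [S → . X Y id], [S → . X X a], [S → . X Y a], [S → . X], [S → . X id S]
  [S → . X Y id] has the dot before X: add [X → . id id a], [X → . S - -]
No further items can be added.

I₀ = { [S → . X X a], [S → . X Y a], [S → . X Y id], [S → . X id S], [S → . X], [S' → . S], [X → . S - -], [X → . id id a] }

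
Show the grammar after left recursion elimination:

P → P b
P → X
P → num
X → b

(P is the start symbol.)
P is directly left-recursive. The standard transformation for
  A → A α₁ | ... | A α_m | β₁ | ... | β_n
is
  A  → β₁ A' | ... | β_n A'
  A' → α₁ A' | ... | α_m A' | ε

P → X becomes P → X P'
P → num becomes P → num P'
P → P b becomes P' → b P'
Add P' → ε

Productions for other non-terminals are unchanged:
  X → b

Resulting grammar:
P → X P'
P → num P'
P' → b P'
P' → ε
X → b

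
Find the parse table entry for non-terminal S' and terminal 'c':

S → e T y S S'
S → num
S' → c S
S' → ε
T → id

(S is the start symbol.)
S' → c S, S' → ε

To find M[S', 'c'], we find productions for S' where 'c' is in the predict set (PREDICT(N → α) = (FIRST(α) \ {ε}) ∪ (FOLLOW(N) if α ⇒* ε)).

Relevant sets:
  FOLLOW(S') = { $, 'c' }

S' → c S: PREDICT = { 'c' }
  'c' is in predict set, so this production goes in M[S', 'c']
S' → ε: PREDICT = { $, 'c' }
  'c' is in predict set, so this production goes in M[S', 'c']

M[S', 'c'] = S' → c S, S' → ε  (a multiply-defined cell — the grammar is not LL(1))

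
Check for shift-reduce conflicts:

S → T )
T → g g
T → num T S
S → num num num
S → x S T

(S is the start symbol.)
Yes — I12: [S → num num num .] vs [T → . g g]

Augment with S' → S and build the canonical LR(0) collection (I0 = CLOSURE({[S' → . S]}), then GOTO on every symbol after a dot until no new states appear). It has 15 states:
  I0: { [S → . T )], [S → . num num num], [S → . x S T], [S' → . S], [T → . g g], [T → . num T S] }  — shift
  I1: { [S' → S .] }  — accept
  I2: { [S → T . )] }  — shift
  I3: { [T → g . g] }  — shift
  I4: { [S → num . num num], [T → . g g], [T → . num T S], [T → num . T S] }  — shift
  I5: { [S → . T )], [S → . num num num], [S → . x S T], [S → x . S T], [T → . g g], [T → . num T S] }  — shift
  I6: { [S → x S . T], [T → . g g], [T → . num T S] }  — shift
  I7: { [S → x S T .] }  — reduce
  I8: { [T → . g g], [T → . num T S], [T → num . T S] }  — shift
  I9: { [S → . T )], [S → . num num num], [S → . x S T], [T → . g g], [T → . num T S], [T → num T . S] }  — shift
  I10: { [T → num T S .] }  — reduce
  I11: { [S → num num . num], [T → . g g], [T → . num T S], [T → num . T S] }  — shift
  I12: { [S → num num num .], [T → . g g], [T → . num T S], [T → num . T S] }  — shift, reduce
  I13: { [T → g g .] }  — reduce
  I14: { [S → T ) .] }  — reduce

I12 contains reduce item [S → num num num .] and shift items [T → . g g], [T → . num T S] — shift-reduce conflict.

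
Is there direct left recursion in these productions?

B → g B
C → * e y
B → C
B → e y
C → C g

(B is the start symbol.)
Direct left recursion occurs when N → N α for some non-terminal N (the right-hand side begins with the left-hand side itself).

B → g B: starts with g
C → * e y: starts with '*'
B → C: starts with C
B → e y: starts with e
C → C g: LEFT RECURSIVE (starts with C)

The grammar has direct left recursion on: C.

Answer: Yes, C is left-recursive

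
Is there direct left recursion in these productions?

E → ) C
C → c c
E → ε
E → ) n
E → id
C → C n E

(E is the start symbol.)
Yes, C is left-recursive

E → ) C: starts with ')'
C → c c: starts with c
E → ε: starts with ε
E → ) n: starts with ')'
E → id: starts with id
C → C n E: LEFT RECURSIVE (starts with C)

The grammar has direct left recursion on: C.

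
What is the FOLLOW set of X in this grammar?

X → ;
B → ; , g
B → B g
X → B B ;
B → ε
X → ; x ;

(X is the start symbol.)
To compute FOLLOW(X), find every occurrence of X on a right-hand side N → α X β: add FIRST(β) \ {ε}, and if β is empty or nullable also add FOLLOW(N). Iterate to a fixed point.

X is the start symbol, so $ ∈ FOLLOW(X).
X does not occur on any right-hand side.

Taking the union: FOLLOW(X) = { $ }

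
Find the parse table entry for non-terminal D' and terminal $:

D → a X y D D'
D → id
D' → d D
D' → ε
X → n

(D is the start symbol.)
D' → ε

To find M[D', $], we find productions for D' where $ is in the predict set (PREDICT(N → α) = (FIRST(α) \ {ε}) ∪ (FOLLOW(N) if α ⇒* ε)).

Relevant sets:
  FOLLOW(D') = { $, 'd' }

D' → d D: PREDICT = { 'd' }
D' → ε: PREDICT = { $, 'd' }
  $ is in predict set, so this production goes in M[D', $]

M[D', $] = D' → ε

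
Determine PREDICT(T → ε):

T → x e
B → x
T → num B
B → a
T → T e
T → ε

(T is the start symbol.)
{ $, 'e' }

PREDICT(T → ε) = (FIRST(RHS) \ {ε}) ∪ (FOLLOW(T) if ε ∈ FIRST(RHS), i.e. RHS ⇒* ε)
The right-hand side is ε (FIRST(ε) = { ε }), so the predict set is FOLLOW(T) = { $, 'e' }
PREDICT(T → ε) = { $, 'e' }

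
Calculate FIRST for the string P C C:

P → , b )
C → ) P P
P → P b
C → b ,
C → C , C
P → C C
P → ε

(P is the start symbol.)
FIRST sets of the non-terminals involved (from the grammar, by fixed-point iteration):
  FIRST(P) = { ')', ',', 'b', ε }
  FIRST(C) = { ')', 'b' }

To compute FIRST(P C C), process the symbols left to right:
Symbol P is a non-terminal. Add FIRST(P) \ {ε} = { ')', ',', 'b' }
P is nullable (ε ∈ FIRST(P)), continue to the next symbol.
Symbol C is a non-terminal. Add FIRST(C) \ {ε} = { ')', 'b' }
C is not nullable (ε ∉ FIRST(C)), so stop here.
FIRST(P C C) = { ')', ',', 'b' }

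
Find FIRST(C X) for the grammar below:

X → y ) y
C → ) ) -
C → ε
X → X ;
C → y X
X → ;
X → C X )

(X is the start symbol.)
FIRST sets of the non-terminals involved (from the grammar, by fixed-point iteration):
  FIRST(C) = { ')', 'y', ε }
  FIRST(X) = { ')', ';', 'y' }

To compute FIRST(C X), process the symbols left to right:
Symbol C is a non-terminal. Add FIRST(C) \ {ε} = { ')', 'y' }
C is nullable (ε ∈ FIRST(C)), continue to the next symbol.
Symbol X is a non-terminal. Add FIRST(X) \ {ε} = { ')', ';', 'y' }
X is not nullable (ε ∉ FIRST(X)), so stop here.
FIRST(C X) = { ')', ';', 'y' }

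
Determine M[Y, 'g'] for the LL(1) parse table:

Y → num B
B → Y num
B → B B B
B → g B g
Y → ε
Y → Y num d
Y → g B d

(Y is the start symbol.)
To find M[Y, 'g'], we find productions for Y where 'g' is in the predict set (PREDICT(N → α) = (FIRST(α) \ {ε}) ∪ (FOLLOW(N) if α ⇒* ε)).

Relevant sets:
  FIRST(Y) = { 'g', 'num', ε }
  FOLLOW(Y) = { $, 'num' }

Y → num B: PREDICT = { 'num' }
Y → ε: PREDICT = { $, 'num' }
Y → Y num d: PREDICT = { 'g', 'num' }
  'g' is in predict set, so this production goes in M[Y, 'g']
Y → g B d: PREDICT = { 'g' }
  'g' is in predict set, so this production goes in M[Y, 'g']

M[Y, 'g'] = Y → Y num d, Y → g B d  (a multiply-defined cell — the grammar is not LL(1))

Answer: Y → Y num d, Y → g B d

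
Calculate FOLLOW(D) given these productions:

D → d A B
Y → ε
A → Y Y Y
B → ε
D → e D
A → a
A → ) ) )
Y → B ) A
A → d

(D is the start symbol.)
To compute FOLLOW(D), find every occurrence of D on a right-hand side N → α D β: add FIRST(β) \ {ε}, and if β is empty or nullable also add FOLLOW(N). Iterate to a fixed point.

D is the start symbol, so $ ∈ FOLLOW(D).
In D → e D: D is at the end; this adds FOLLOW(D) to itself — nothing new

Taking the union: FOLLOW(D) = { $ }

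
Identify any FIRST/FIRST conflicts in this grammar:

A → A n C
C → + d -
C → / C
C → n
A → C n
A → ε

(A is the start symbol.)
Yes. A → A n C / A → C n on { '+', '/', 'n' }

A FIRST/FIRST conflict occurs when two productions N → α and N → β for the same non-terminal have FIRST(α) ∩ FIRST(β) ≠ ∅ (with ε ∈ FIRST of a nullable right-hand side, so two nullable alternatives also conflict).

FIRST sets of the non-terminals at (or reachable through a nullable prefix from) the front of some alternative:
  FIRST(A) = { '+', '/', 'n', ε }
  FIRST(C) = { '+', '/', 'n' }

Productions for A:
  A → A n C: FIRST = { '+', '/', 'n' }
  A → C n: FIRST = { '+', '/', 'n' }
  A → ε: FIRST = { ε }
Productions for C:
  C → + d -: FIRST = { '+' }
  C → / C: FIRST = { '/' }
  C → n: FIRST = { 'n' }

Conflict for A: A → A n C and A → C n
  Overlap: { '+', '/', 'n' }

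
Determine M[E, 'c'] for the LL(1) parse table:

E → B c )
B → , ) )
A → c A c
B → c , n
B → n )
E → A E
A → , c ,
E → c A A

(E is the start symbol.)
E → B c ), E → A E, E → c A A

To find M[E, 'c'], we find productions for E where 'c' is in the predict set (PREDICT(N → α) = (FIRST(α) \ {ε}) ∪ (FOLLOW(N) if α ⇒* ε)).

Relevant sets:
  FIRST(B) = { ',', 'c', 'n' }
  FIRST(A) = { ',', 'c' }

E → B c ): PREDICT = { ',', 'c', 'n' }
  'c' is in predict set, so this production goes in M[E, 'c']
E → A E: PREDICT = { ',', 'c' }
  'c' is in predict set, so this production goes in M[E, 'c']
E → c A A: PREDICT = { 'c' }
  'c' is in predict set, so this production goes in M[E, 'c']

M[E, 'c'] = E → B c ), E → A E, E → c A A  (a multiply-defined cell — the grammar is not LL(1))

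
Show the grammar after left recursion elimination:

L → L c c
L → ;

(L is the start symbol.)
L is directly left-recursive. The standard transformation for
  A → A α₁ | ... | A α_m | β₁ | ... | β_n
is
  A  → β₁ A' | ... | β_n A'
  A' → α₁ A' | ... | α_m A' | ε

L → ; becomes L → ; L'
L → L c c becomes L' → c c L'
Add L' → ε

Resulting grammar:
L → ; L'
L' → c c L'
L' → ε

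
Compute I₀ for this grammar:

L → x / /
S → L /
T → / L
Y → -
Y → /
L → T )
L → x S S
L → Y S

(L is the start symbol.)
{ [L → . T )], [L → . Y S], [L → . x / /], [L → . x S S], [L' → . L], [T → . / L], [Y → . -], [Y → . /] }

First, augment the grammar with L' → L
I₀ = CLOSURE({ [L' → . L] }):
  [L' → . L] has the dot before L: add [L → . x / /], [L → . T )], [L → . x S S], [L → . Y S]
  [L → . T )] has the dot before T: add [T → . / L]
  [L → . Y S] has the dot before Y: add [Y → . -], [Y → . /]
No further items can be added.

I₀ = { [L → . T )], [L → . Y S], [L → . x / /], [L → . x S S], [L' → . L], [T → . / L], [Y → . -], [Y → . /] }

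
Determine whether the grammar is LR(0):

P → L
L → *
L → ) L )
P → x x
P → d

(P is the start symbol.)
Augment with P' → P and build the canonical LR(0) collection (I0 = CLOSURE({[P' → . P]}), then GOTO on every symbol after a dot until no new states appear). It has 10 states:
  I0: { [L → . ) L )], [L → . *], [P → . L], [P → . d], [P → . x x], [P' → . P] }  — shift
  I1: { [L → ) . L )], [L → . ) L )], [L → . *] }  — shift
  I2: { [L → * .] }  — reduce
  I3: { [P → L .] }  — reduce
  I4: { [P' → P .] }  — accept
  I5: { [P → d .] }  — reduce
  I6: { [P → x . x] }  — shift
  I7: { [P → x x .] }  — reduce
  I8: { [L → ) L . )] }  — shift
  I9: { [L → ) L ) .] }  — reduce

Every state is either a pure shift/goto state or contains exactly one complete item and nothing to shift — no conflicts. The grammar is LR(0).

Answer: Yes, the grammar is LR(0)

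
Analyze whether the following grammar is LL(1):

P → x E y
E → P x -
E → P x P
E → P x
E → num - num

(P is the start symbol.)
No. Predict set conflict for E: { 'x' }

A grammar is LL(1) if for each non-terminal N with multiple productions, the predict sets of those productions are pairwise disjoint, where PREDICT(N → α) = (FIRST(α) \ {ε}) ∪ (FOLLOW(N) if α ⇒* ε).

Relevant sets:
  FIRST(P) = { 'x' }

For E:
  PREDICT(E → P x '-') = { 'x' }
  PREDICT(E → P x P) = { 'x' }
  PREDICT(E → P x) = { 'x' }
  PREDICT(E → num '-' num) = { 'num' }
P has a single production, so nothing to check there.

Conflict found: Predict set conflict for E: { 'x' }
The grammar is NOT LL(1).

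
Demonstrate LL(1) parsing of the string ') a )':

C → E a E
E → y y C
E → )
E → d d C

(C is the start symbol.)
Stack is shown with the top on the left.

Stack    Input    Action
------------------------
C $      ) a ) $  output C → E a E
E a E $  ) a ) $  output E → )
) a E $  ) a ) $  match ')'
a E $    a ) $    match 'a'
E $      ) $      output E → )
) $      ) $      match ')'
$        $        accept

The string is accepted.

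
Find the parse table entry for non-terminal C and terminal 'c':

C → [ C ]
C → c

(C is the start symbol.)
To find M[C, 'c'], we find productions for C where 'c' is in the predict set (PREDICT(N → α) = (FIRST(α) \ {ε}) ∪ (FOLLOW(N) if α ⇒* ε)).

C → [ C ]: PREDICT = { '[' }
C → c: PREDICT = { 'c' }
  'c' is in predict set, so this production goes in M[C, 'c']

M[C, 'c'] = C → c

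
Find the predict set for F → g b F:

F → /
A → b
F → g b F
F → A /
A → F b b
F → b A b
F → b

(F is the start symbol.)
PREDICT(F → g b F) = (FIRST(RHS) \ {ε}) ∪ (FOLLOW(F) if ε ∈ FIRST(RHS), i.e. RHS ⇒* ε)
FIRST(g b F) = { 'g' }
ε ∉ FIRST(g b F), so FOLLOW(F) is not added.
PREDICT(F → g b F) = { 'g' }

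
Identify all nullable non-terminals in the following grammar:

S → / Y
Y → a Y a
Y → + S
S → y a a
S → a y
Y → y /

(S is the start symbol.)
A non-terminal is nullable if it can derive ε (the empty string): either it has an ε-production, or it has a production whose right-hand side consists entirely of nullable non-terminals.

There are no ε-productions, so no non-terminal can derive ε.
No non-terminals are nullable.

Answer: None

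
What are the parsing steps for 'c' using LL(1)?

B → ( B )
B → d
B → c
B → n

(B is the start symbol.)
Stack is shown with the top on the left.

Stack  Input  Action
--------------------
B $    c $    output B → c
c $    c $    match 'c'
$      $      accept

The string is accepted.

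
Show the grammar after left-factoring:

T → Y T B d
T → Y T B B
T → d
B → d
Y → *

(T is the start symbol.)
T → Y T B T'
T' → d
T' → B
T → d
B → d
Y → *

Left-factoring transforms A → αβ₁ | αβ₂ into A → αA' and A' → β₁ | β₂
(α is the longest common prefix among the alternatives). Repeat until
no nonterminal has two alternatives with a common prefix.

Round 1: T has alternatives sharing prefix 'Y T B'. Introduce T': T → Y T B T'
  Add: T' → d
  Add: T' → B

No remaining common prefixes — done.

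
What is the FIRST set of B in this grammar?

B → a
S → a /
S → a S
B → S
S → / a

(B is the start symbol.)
{ '/', 'a' }

To compute FIRST(B), examine every production with B on the left-hand side, reading each right-hand side left to right until a non-nullable symbol is reached.

FIRST sets of the other non-terminals involved (by the same procedure, iterated to a fixed point):
  FIRST(S) = { '/', 'a' }

From B → a:
  - a is a terminal: add 'a' and stop
From B → S:
  - S is a non-terminal: add FIRST(S) \ {ε} = { '/', 'a' }
    S is not nullable, so stop

Collecting: FIRST(B) = { '/', 'a' }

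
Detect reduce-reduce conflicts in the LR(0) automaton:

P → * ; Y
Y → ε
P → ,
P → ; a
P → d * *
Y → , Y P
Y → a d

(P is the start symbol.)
No reduce-reduce conflicts

A reduce-reduce conflict occurs when an LR(0) state has two complete items [A → α .] and [B → β .] — both call for a reduction, and with no lookahead the parser cannot choose between them.

Augment with P' → P and build the canonical LR(0) collection (I0 = CLOSURE({[P' → . P]}), then GOTO on every symbol after a dot until no new states appear). It has 16 states:
  I0: { [P → . * ; Y], [P → . ,], [P → . ; a], [P → . d * *], [P' → . P] }  — shift
  I1: { [P → * . ; Y] }  — shift
  I2: { [P → , .] }  — reduce
  I3: { [P → ; . a] }  — shift
  I4: { [P' → P .] }  — accept
  I5: { [P → d . * *] }  — shift
  I6: { [P → d * . *] }  — shift
  I7: { [P → d * * .] }  — reduce
  I8: { [P → ; a .] }  — reduce
  I9: { [P → * ; . Y], [Y → . , Y P], [Y → . a d], [Y → .] }  — shift, reduce
  I10: { [Y → , . Y P], [Y → . , Y P], [Y → . a d], [Y → .] }  — shift, reduce
  I11: { [P → * ; Y .] }  — reduce
  I12: { [Y → a . d] }  — shift
  I13: { [Y → a d .] }  — reduce
  I14: { [P → . * ; Y], [P → . ,], [P → . ; a], [P → . d * *], [Y → , Y . P] }  — shift
  I15: { [Y → , Y P .] }  — reduce

No state contains more than one complete item.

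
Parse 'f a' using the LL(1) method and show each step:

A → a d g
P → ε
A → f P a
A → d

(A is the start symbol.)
LL(1) parsing maintains a stack (initially the start symbol over $) and the input. At each step: if the stack top is a terminal, match it against the current input token; if it is a non-terminal N, replace it with the RHS of M[N, lookahead] (the unique production whose predict set contains the lookahead).

Stack is shown with the top on the left.

Stack    Input  Action
----------------------
A $      f a $  output A → f P a
f P a $  f a $  match 'f'
P a $    a $    output P → ε
a $      a $    match 'a'
$        $      accept

The string is accepted.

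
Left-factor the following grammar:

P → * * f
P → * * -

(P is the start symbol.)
P → * * P'
P' → f
P' → -

Left-factoring transforms A → αβ₁ | αβ₂ into A → αA' and A' → β₁ | β₂
(α is the longest common prefix among the alternatives). Repeat until
no nonterminal has two alternatives with a common prefix.

Round 1: P has alternatives sharing prefix '* *'. Introduce P': P → * * P'
  Add: P' → f
  Add: P' → -

No remaining common prefixes — done.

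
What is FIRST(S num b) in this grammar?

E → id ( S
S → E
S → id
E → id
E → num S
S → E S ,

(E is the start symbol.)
{ 'id', 'num' }

FIRST sets of the non-terminals involved (from the grammar, by fixed-point iteration):
  FIRST(S) = { 'id', 'num' }

To compute FIRST(S num b), process the symbols left to right:
Symbol S is a non-terminal. Add FIRST(S) \ {ε} = { 'id', 'num' }
S is not nullable (ε ∉ FIRST(S)), so stop here.
FIRST(S num b) = { 'id', 'num' }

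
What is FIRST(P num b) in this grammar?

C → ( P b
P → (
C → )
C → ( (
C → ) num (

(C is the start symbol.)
{ '(' }

FIRST sets of the non-terminals involved (from the grammar, by fixed-point iteration):
  FIRST(P) = { '(' }

To compute FIRST(P num b), process the symbols left to right:
Symbol P is a non-terminal. Add FIRST(P) \ {ε} = { '(' }
P is not nullable (ε ∉ FIRST(P)), so stop here.
FIRST(P num b) = { '(' }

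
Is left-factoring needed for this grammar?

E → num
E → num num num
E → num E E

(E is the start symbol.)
Left-factoring is needed when two productions for the same non-terminal
share a common prefix on the right-hand side.

Productions for E:
  E → num
  E → num num num
  E → num E E

Found common prefix 'num' in productions for E

Answer: Yes, E has productions with common prefix 'num'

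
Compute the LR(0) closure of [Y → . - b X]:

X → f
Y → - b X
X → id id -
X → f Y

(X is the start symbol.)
{ [Y → . - b X] }

Start with: [Y → . - b X]
The dot precedes the terminal '-', so nothing is added.

CLOSURE = { [Y → . - b X] }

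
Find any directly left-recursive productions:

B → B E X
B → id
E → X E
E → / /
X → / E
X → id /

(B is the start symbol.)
B → B E X: LEFT RECURSIVE (starts with B)
B → id: starts with id
E → X E: starts with X
E → / /: starts with '/'
X → / E: starts with '/'
X → id /: starts with id

The grammar has direct left recursion on: B.

Answer: Yes, B is left-recursive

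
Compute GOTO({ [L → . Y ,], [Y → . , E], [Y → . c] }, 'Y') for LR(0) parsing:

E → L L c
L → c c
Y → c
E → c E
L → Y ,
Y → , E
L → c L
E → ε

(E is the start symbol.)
{ [L → Y . ,] }

GOTO(I, 'Y') = CLOSURE({ [A → αX.β] : [A → α.Xβ] ∈ I, X = 'Y' })

Items with dot before 'Y', with the dot advanced:
  [L → . Y ,] → [L → Y . ,]
Closure adds nothing (no advanced item has the dot before a non-terminal).

GOTO = { [L → Y . ,] }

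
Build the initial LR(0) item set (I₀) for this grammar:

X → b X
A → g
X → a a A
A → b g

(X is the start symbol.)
{ [X → . a a A], [X → . b X], [X' → . X] }

First, augment the grammar with X' → X
I₀ = CLOSURE({ [X' → . X] }):
  [X' → . X] has the dot before X: add [X → . b X], [X → . a a A]
No further items can be added.

I₀ = { [X → . a a A], [X → . b X], [X' → . X] }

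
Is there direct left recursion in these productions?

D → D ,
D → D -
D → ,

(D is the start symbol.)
D → D ,: LEFT RECURSIVE (starts with D)
D → D -: LEFT RECURSIVE (starts with D)
D → ,: starts with ','

The grammar has direct left recursion on: D.

Answer: Yes, D is left-recursive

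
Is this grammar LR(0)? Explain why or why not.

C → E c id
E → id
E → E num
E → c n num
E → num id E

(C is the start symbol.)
No. Shift-reduce conflict between [E → num id E .] and [E → E . num]

A grammar is LR(0) if no state in the canonical LR(0) collection has:
  - both a shift item (dot before a terminal) and a complete item (shift-reduce conflict), or
  - two or more complete items (reduce-reduce conflict; the accept item [C' → C .] counts as a complete item here).

Augment with C' → C and build the canonical LR(0) collection (I0 = CLOSURE({[C' → . C]}), then GOTO on every symbol after a dot until no new states appear). It has 13 states:
  I0: { [C → . E c id], [C' → . C], [E → . E num], [E → . c n num], [E → . id], [E → . num id E] }  — shift
  I1: { [C' → C .] }  — accept
  I2: { [C → E . c id], [E → E . num] }  — shift
  I3: { [E → c . n num] }  — shift
  I4: { [E → id .] }  — reduce
  I5: { [E → num . id E] }  — shift
  I6: { [E → . E num], [E → . c n num], [E → . id], [E → . num id E], [E → num id . E] }  — shift
  I7: { [E → E . num], [E → num id E .] }  — shift, reduce
  I8: { [E → E num .] }  — reduce
  I9: { [E → c n . num] }  — shift
  I10: { [E → c n num .] }  — reduce
  I11: { [C → E c . id] }  — shift
  I12: { [C → E c id .] }  — reduce

Conflict in state I7:
  Shift-reduce conflict between [E → num id E .] and [E → E . num]
So the grammar is NOT LR(0).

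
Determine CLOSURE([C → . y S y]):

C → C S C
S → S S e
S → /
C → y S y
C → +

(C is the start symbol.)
{ [C → . y S y] }

Start with: [C → . y S y]
The dot precedes the terminal y, so nothing is added.

CLOSURE = { [C → . y S y] }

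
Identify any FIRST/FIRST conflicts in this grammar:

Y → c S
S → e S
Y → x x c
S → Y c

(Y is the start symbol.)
A FIRST/FIRST conflict occurs when two productions N → α and N → β for the same non-terminal have FIRST(α) ∩ FIRST(β) ≠ ∅ (with ε ∈ FIRST of a nullable right-hand side, so two nullable alternatives also conflict).

FIRST sets of the non-terminals at (or reachable through a nullable prefix from) the front of some alternative:
  FIRST(Y) = { 'c', 'x' }

Productions for Y:
  Y → c S: FIRST = { 'c' }
  Y → x x c: FIRST = { 'x' }
Productions for S:
  S → e S: FIRST = { 'e' }
  S → Y c: FIRST = { 'c', 'x' }

All alternatives of each non-terminal have pairwise disjoint FIRST sets.

Answer: No FIRST/FIRST conflicts.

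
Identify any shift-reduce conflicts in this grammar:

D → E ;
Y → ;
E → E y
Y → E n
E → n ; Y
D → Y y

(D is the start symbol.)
A shift-reduce conflict occurs when an LR(0) state has both:
  - a complete (reduce) item [A → α .] (dot at the end), and
  - a shift item [B → β . c γ] (dot before a terminal).

Augment with D' → D and build the canonical LR(0) collection (I0 = CLOSURE({[D' → . D]}), then GOTO on every symbol after a dot until no new states appear). It has 13 states:
  I0: { [D → . E ;], [D → . Y y], [D' → . D], [E → . E y], [E → . n ; Y], [Y → . ;], [Y → . E n] }  — shift
  I1: { [Y → ; .] }  — reduce
  I2: { [D' → D .] }  — accept
  I3: { [D → E . ;], [E → E . y], [Y → E . n] }  — shift
  I4: { [D → Y . y] }  — shift
  I5: { [E → n . ; Y] }  — shift
  I6: { [E → . E y], [E → . n ; Y], [E → n ; . Y], [Y → . ;], [Y → . E n] }  — shift
  I7: { [E → E . y], [Y → E . n] }  — shift
  I8: { [E → n ; Y .] }  — reduce
  I9: { [Y → E n .] }  — reduce
  I10: { [E → E y .] }  — reduce
  I11: { [D → Y y .] }  — reduce
  I12: { [D → E ; .] }  — reduce

No state contains both a complete item and a shift item.

Answer: No shift-reduce conflicts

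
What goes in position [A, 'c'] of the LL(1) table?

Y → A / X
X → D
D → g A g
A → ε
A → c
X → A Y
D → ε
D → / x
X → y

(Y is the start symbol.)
A → ε, A → c

To find M[A, 'c'], we find productions for A where 'c' is in the predict set (PREDICT(N → α) = (FIRST(α) \ {ε}) ∪ (FOLLOW(N) if α ⇒* ε)).

Relevant sets:
  FOLLOW(A) = { '/', 'c', 'g' }

A → ε: PREDICT = { '/', 'c', 'g' }
  'c' is in predict set, so this production goes in M[A, 'c']
A → c: PREDICT = { 'c' }
  'c' is in predict set, so this production goes in M[A, 'c']

M[A, 'c'] = A → ε, A → c  (a multiply-defined cell — the grammar is not LL(1))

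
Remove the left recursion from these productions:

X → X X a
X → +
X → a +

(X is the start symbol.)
X → + X'
X → a + X'
X' → X a X'
X' → ε

X is directly left-recursive. The standard transformation for
  A → A α₁ | ... | A α_m | β₁ | ... | β_n
is
  A  → β₁ A' | ... | β_n A'
  A' → α₁ A' | ... | α_m A' | ε

X → + becomes X → + X'
X → a + becomes X → a + X'
X → X X a becomes X' → X a X'
Add X' → ε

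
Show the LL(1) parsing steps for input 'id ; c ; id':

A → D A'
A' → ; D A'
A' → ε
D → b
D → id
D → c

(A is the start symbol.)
Stack is shown with the top on the left.

Stack     Input          Action
-------------------------------
A $       id ; c ; id $  output A → D A'
D A' $    id ; c ; id $  output D → id
id A' $   id ; c ; id $  match 'id'
A' $      ; c ; id $     output A' → ; D A'
; D A' $  ; c ; id $     match ';'
D A' $    c ; id $       output D → c
c A' $    c ; id $       match 'c'
A' $      ; id $         output A' → ; D A'
; D A' $  ; id $         match ';'
D A' $    id $           output D → id
id A' $   id $           match 'id'
A' $      $              output A' → ε
$         $              accept

The string is accepted.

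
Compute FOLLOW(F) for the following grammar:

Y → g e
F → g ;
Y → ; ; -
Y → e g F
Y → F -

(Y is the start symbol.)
{ $, '-' }

In Y → e g F: F is at the end, add FOLLOW(Y)
In Y → F -: F is followed by '-', add FIRST('-') \ {ε} = { '-' }

The FOLLOW sets referred to above (computed the same way, to a fixed point):
  FOLLOW(Y) = { $ }

Taking the union: FOLLOW(F) = { $, '-' }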